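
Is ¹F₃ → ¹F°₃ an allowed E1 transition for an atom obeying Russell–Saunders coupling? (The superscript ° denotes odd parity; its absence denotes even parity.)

Reading off the term symbols: S 0→0, L 3→3, J 3→3, parity even→odd.
Parity must change: even → odd — ok.
ΔS = 0: S: 0 → 0 — ok.
ΔL = 0, ±1 (not L=0↔0): L: 3 → 3, ΔL = +0 — ok.
ΔJ = 0, ±1 (not J=0↔0): J: 3 → 3, ΔJ = +0 — ok.
All four E1 rules are satisfied.

allowed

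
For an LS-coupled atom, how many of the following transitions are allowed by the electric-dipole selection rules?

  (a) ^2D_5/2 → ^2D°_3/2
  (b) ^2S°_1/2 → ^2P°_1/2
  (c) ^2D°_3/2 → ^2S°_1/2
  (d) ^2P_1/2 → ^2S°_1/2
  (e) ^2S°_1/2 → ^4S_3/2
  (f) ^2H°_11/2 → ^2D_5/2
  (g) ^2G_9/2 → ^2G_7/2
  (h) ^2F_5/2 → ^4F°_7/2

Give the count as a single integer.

(a) allowed
(b) forbidden (parity fails)
(c) forbidden (parity, ΔL fail)
(d) allowed
(e) forbidden (ΔS, ΔL fail)
(f) forbidden (ΔL, ΔJ fail)
(g) forbidden (parity fails)
(h) forbidden (ΔS fails)
Total allowed: 2 of 8.

2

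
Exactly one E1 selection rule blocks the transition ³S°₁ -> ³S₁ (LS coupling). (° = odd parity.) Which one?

the L=0 ↔ L=0 exclusion

Reading off the term symbols: S 1→1, L 0→0, J 1→1, parity odd→even.
Parity must change: odd → even — satisfied.
ΔS = 0: S: 1 → 1 — satisfied.
ΔL = 0, ±1 (not L=0↔0): L: 0 → 0, ΔL = +0 — violated.
ΔJ = 0, ±1 (not J=0↔0): J: 1 → 1, ΔJ = +0 — satisfied.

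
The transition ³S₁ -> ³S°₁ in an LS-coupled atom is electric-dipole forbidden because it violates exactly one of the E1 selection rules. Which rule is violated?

the L=0 ↔ L=0 exclusion

Parity must change: even → odd — ok.
ΔS = 0: S: 1 → 1 — ok.
ΔL = 0, ±1 (not L=0↔0): L: 0 → 0, ΔL = +0 — fails.
ΔJ = 0, ±1 (not J=0↔0): J: 1 → 1, ΔJ = +0 — ok.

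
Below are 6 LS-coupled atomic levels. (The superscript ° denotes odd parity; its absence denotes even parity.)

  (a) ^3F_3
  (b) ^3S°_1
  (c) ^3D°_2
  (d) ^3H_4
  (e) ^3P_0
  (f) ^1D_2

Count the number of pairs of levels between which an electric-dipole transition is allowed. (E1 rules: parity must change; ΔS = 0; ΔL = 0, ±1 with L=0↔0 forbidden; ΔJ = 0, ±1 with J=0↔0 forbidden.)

(a)–(b): forbidden (ΔL, ΔJ).
(a)–(c): allowed.
(a)–(d): forbidden (parity, ΔL).
(a)–(e): forbidden (parity, ΔL, ΔJ).
(a)–(f): forbidden (parity, ΔS).
(b)–(c): forbidden (parity, ΔL).
(b)–(d): forbidden (ΔL, ΔJ).
(b)–(e): allowed.
(b)–(f): forbidden (ΔS, ΔL).
(c)–(d): forbidden (ΔL, ΔJ).
(c)–(e): forbidden (ΔJ).
(c)–(f): forbidden (ΔS).
(d)–(e): forbidden (parity, ΔL, ΔJ).
(d)–(f): forbidden (parity, ΔS, ΔL, ΔJ).
(e)–(f): forbidden (parity, ΔS, ΔJ).
Allowed pairs: 2 of 15.

2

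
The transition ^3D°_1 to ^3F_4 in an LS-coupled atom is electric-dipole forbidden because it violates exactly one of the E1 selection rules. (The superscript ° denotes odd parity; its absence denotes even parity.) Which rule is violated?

Initial level: S=1, L=2, J=1, parity odd. Final level: S=1, L=3, J=4, parity even.
ΔS = 0: S: 1 → 1 — passes.
ΔL = 0, ±1 (not L=0↔0): L: 2 → 3, ΔL = +1 — passes.
Parity must change: odd → even — passes.
ΔJ = 0, ±1 (not J=0↔0): J: 1 → 4, ΔJ = +3 — fails.

the ΔJ = 0, ±1 rule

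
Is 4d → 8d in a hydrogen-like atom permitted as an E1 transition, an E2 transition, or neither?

E2

Δl = 2 − 2 = +0; l_i + l_f = 4.
E1 (Δl = ±1): not satisfied.
E2 (Δl = 0,±2, l_i+l_f ≥ 2): satisfied.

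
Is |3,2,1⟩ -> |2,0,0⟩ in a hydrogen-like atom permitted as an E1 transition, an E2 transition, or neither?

Δl = 0 − 2 = -2; l_i + l_f = 2.
Δm_l = -1.
E1 (Δl = ±1, |Δm_l| ≤ 1): not satisfied.
E2 (Δl = 0,±2, l_i+l_f ≥ 2, |Δm_l| ≤ 2): satisfied.

E2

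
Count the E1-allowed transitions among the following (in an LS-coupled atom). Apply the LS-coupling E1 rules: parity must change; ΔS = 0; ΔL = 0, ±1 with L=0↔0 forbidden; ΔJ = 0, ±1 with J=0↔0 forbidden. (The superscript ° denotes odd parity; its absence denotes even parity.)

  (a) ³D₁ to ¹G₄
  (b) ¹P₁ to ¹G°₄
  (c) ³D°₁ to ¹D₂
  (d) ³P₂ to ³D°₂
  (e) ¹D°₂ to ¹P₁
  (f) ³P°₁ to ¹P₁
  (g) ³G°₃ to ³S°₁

(a) forbidden (parity, ΔS, ΔL, ΔJ fail)
(b) forbidden (ΔL, ΔJ fail)
(c) forbidden (ΔS fails)
(d) allowed
(e) allowed
(f) forbidden (ΔS fails)
(g) forbidden (parity, ΔL, ΔJ fail)
Total allowed: 2 of 7.

2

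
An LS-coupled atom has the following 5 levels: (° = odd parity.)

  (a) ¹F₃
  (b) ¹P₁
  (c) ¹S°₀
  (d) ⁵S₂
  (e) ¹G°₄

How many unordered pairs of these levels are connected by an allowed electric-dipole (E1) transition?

(a)–(b): forbidden (parity, ΔL, ΔJ).
(a)–(c): forbidden (ΔL, ΔJ).
(a)–(d): forbidden (parity, ΔS, ΔL).
(a)–(e): allowed.
(b)–(c): allowed.
(b)–(d): forbidden (parity, ΔS).
(b)–(e): forbidden (ΔL, ΔJ).
(c)–(d): forbidden (ΔS, ΔL, ΔJ).
(c)–(e): forbidden (parity, ΔL, ΔJ).
(d)–(e): forbidden (ΔS, ΔL, ΔJ).
Allowed pairs: 2 of 10.

2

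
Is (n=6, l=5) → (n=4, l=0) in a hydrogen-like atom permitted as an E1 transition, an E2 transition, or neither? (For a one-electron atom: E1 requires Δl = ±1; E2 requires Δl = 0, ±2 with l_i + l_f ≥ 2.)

Δl = 0 − 5 = -5; l_i + l_f = 5.
E1 (Δl = ±1): not satisfied.
E2 (Δl = 0,±2, l_i+l_f ≥ 2): not satisfied.

neither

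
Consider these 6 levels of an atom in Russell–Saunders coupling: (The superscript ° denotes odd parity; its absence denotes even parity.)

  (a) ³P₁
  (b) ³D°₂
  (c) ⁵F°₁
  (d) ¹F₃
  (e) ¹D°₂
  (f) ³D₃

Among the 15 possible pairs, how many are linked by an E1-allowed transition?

(a)–(b): allowed.
(a)–(c): forbidden (ΔS, ΔL).
(a)–(d): forbidden (parity, ΔS, ΔL, ΔJ).
(a)–(e): forbidden (ΔS).
(a)–(f): forbidden (parity, ΔJ).
(b)–(c): forbidden (parity, ΔS).
(b)–(d): forbidden (ΔS).
(b)–(e): forbidden (parity, ΔS).
(b)–(f): allowed.
(c)–(d): forbidden (ΔS, ΔJ).
(c)–(e): forbidden (parity, ΔS).
(c)–(f): forbidden (ΔS, ΔJ).
(d)–(e): allowed.
(d)–(f): forbidden (parity, ΔS).
(e)–(f): forbidden (ΔS).
Allowed pairs: 3 of 15.

3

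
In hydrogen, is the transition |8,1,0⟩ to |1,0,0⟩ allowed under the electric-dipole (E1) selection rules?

l: 1 → 0 (Δl = -1). Δl = ±1 ✓.
m_l: 0 → 0 (Δm_l = +0). |Δm_l| ≤ 1 ✓.
All E1 selection rules are satisfied.

allowed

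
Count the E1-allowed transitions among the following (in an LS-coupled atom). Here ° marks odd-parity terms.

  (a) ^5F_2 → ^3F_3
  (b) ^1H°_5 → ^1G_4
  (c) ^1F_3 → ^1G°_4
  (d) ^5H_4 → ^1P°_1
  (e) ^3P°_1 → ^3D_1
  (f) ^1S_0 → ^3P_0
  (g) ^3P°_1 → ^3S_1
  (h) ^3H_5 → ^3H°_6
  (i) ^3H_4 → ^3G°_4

6

(a) forbidden (parity, ΔS fail)
(b) allowed
(c) allowed
(d) forbidden (ΔS, ΔL, ΔJ fail)
(e) allowed
(f) forbidden (parity, ΔS, ΔJ fail)
(g) allowed
(h) allowed
(i) allowed
Total allowed: 6 of 9.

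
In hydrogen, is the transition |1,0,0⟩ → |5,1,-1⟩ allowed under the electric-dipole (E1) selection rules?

Δl = 1 − 0 = +1; the E1 rule Δl = ±1 is ✓.
Δm_l = -1 − (0) = -1. E1 requires Δm_l = 0, ±1: ✓.
All E1 selection rules are satisfied.

allowed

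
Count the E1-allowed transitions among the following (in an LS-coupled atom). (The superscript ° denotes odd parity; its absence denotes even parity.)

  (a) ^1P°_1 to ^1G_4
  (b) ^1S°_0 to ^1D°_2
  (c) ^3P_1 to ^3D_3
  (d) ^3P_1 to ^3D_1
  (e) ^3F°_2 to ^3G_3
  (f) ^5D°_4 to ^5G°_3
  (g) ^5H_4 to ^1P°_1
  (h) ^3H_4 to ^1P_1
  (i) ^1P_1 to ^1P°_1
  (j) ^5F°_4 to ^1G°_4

2

(a) forbidden (ΔL, ΔJ fail)
(b) forbidden (parity, ΔL, ΔJ fail)
(c) forbidden (parity, ΔJ fail)
(d) forbidden (parity fails)
(e) allowed
(f) forbidden (parity, ΔL fail)
(g) forbidden (ΔS, ΔL, ΔJ fail)
(h) forbidden (parity, ΔS, ΔL, ΔJ fail)
(i) allowed
(j) forbidden (parity, ΔS fail)
Total allowed: 2 of 10.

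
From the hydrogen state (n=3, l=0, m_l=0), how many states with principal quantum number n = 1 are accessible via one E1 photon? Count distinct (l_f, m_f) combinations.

E1 requires l_f ∈ {-1, 1}, but neither lies in [0, 0], so no final state is reachable.
Total: 0.

0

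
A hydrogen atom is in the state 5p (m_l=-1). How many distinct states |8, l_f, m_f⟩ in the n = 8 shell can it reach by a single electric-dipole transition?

4

E1 requires Δl = ±1, so l_f ∈ {0, 2}; with 0 ≤ l_f ≤ n_f−1 = 7, the allowed l_f values are {0, 2}.
For l_f = 0: m_f ∈ {m_i−1, m_i, m_i+1} ∩ [−0, 0] = {0} → 1 state.
For l_f = 2: m_f ∈ {m_i−1, m_i, m_i+1} ∩ [−2, 2] = {-2, -1, 0} → 3 states.
Total: 4.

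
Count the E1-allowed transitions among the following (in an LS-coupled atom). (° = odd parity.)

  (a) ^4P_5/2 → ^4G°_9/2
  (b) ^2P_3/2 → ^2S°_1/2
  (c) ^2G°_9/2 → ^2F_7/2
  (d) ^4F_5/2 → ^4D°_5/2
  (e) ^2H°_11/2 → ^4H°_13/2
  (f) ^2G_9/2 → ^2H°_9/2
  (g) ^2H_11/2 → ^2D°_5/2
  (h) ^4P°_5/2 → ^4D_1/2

(a) forbidden (ΔL, ΔJ fail)
(b) allowed
(c) allowed
(d) allowed
(e) forbidden (parity, ΔS fail)
(f) allowed
(g) forbidden (ΔL, ΔJ fail)
(h) forbidden (ΔJ fails)
Total allowed: 4 of 8.

4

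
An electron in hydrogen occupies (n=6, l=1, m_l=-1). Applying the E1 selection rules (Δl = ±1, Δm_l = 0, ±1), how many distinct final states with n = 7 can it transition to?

4

E1 requires Δl = ±1, so l_f ∈ {0, 2}; with 0 ≤ l_f ≤ n_f−1 = 6, the allowed l_f values are {0, 2}.
For l_f = 0: m_f ∈ {m_i−1, m_i, m_i+1} ∩ [−0, 0] = {0} → 1 state.
For l_f = 2: m_f ∈ {m_i−1, m_i, m_i+1} ∩ [−2, 2] = {-2, -1, 0} → 3 states.
Total: 4.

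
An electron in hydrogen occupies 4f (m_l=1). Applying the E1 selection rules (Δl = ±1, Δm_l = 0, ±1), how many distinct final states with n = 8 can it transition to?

E1 requires Δl = ±1, so l_f ∈ {2, 4}; with 0 ≤ l_f ≤ n_f−1 = 7, the allowed l_f values are {2, 4}.
For l_f = 2: m_f ∈ {m_i−1, m_i, m_i+1} ∩ [−2, 2] = {0, 1, 2} → 3 states.
For l_f = 4: m_f ∈ {m_i−1, m_i, m_i+1} ∩ [−4, 4] = {0, 1, 2} → 3 states.
Total: 6.

6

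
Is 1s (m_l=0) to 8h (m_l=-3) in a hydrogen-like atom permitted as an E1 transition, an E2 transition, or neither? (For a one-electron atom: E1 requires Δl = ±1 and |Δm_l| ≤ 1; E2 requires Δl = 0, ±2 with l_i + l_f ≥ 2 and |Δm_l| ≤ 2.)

Δl = 5 − 0 = +5; l_i + l_f = 5.
Δm_l = -3.
E1 (Δl = ±1, |Δm_l| ≤ 1): not satisfied.
E2 (Δl = 0,±2, l_i+l_f ≥ 2, |Δm_l| ≤ 2): not satisfied.

neither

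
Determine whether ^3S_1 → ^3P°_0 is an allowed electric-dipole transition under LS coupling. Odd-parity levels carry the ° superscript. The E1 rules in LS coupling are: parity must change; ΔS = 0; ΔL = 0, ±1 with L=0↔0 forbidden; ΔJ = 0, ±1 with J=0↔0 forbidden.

Initial level: S=1, L=0, J=1, parity even. Final level: S=1, L=1, J=0, parity odd.
Parity must change: even → odd — ok.
ΔL = 0, ±1 (not L=0↔0): L: 0 → 1, ΔL = +1 — ok.
ΔS = 0: S: 1 → 1 — ok.
ΔJ = 0, ±1 (not J=0↔0): J: 1 → 0, ΔJ = -1 — ok.
All four E1 rules are satisfied.

allowed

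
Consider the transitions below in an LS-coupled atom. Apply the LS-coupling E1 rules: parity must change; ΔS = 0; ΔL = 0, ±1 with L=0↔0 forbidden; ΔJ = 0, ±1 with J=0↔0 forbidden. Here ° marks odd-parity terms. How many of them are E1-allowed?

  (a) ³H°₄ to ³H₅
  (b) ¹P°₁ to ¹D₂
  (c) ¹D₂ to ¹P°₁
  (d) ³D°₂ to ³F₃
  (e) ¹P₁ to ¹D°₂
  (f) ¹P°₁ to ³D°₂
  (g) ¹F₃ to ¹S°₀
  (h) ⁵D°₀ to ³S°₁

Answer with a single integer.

5

(a) allowed
(b) allowed
(c) allowed
(d) allowed
(e) allowed
(f) forbidden (parity, ΔS fail)
(g) forbidden (ΔL, ΔJ fail)
(h) forbidden (parity, ΔS, ΔL fail)
Total allowed: 5 of 8.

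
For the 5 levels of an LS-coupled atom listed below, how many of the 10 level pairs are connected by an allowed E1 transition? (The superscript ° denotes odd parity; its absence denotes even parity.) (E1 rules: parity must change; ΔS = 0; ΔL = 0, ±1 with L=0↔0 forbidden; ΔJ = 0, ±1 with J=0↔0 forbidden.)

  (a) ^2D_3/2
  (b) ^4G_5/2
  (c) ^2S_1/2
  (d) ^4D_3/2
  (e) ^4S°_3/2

(a)–(b): forbidden (parity, ΔS, ΔL).
(a)–(c): forbidden (parity, ΔL).
(a)–(d): forbidden (parity, ΔS).
(a)–(e): forbidden (ΔS, ΔL).
(b)–(c): forbidden (parity, ΔS, ΔL, ΔJ).
(b)–(d): forbidden (parity, ΔL).
(b)–(e): forbidden (ΔL).
(c)–(d): forbidden (parity, ΔS, ΔL).
(c)–(e): forbidden (ΔS, ΔL).
(d)–(e): forbidden (ΔL).
Allowed pairs: 0 of 10.

0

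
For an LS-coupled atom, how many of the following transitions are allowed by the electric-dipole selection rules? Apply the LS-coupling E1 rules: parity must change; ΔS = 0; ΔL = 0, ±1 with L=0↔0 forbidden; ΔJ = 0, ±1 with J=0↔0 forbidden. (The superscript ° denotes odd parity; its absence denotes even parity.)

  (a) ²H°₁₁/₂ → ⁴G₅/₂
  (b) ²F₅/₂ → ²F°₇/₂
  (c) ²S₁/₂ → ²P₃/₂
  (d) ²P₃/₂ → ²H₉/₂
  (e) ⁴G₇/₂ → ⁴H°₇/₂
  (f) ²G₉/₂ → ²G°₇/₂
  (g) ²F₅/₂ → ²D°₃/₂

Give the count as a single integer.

4

(a) forbidden (ΔS, ΔJ fail)
(b) allowed
(c) forbidden (parity fails)
(d) forbidden (parity, ΔL, ΔJ fail)
(e) allowed
(f) allowed
(g) allowed
Total allowed: 4 of 7.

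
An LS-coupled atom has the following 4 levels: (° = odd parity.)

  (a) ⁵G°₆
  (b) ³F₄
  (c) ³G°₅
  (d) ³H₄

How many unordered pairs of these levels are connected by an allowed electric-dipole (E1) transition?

2

(a)–(b): forbidden (ΔS, ΔJ).
(a)–(c): forbidden (parity, ΔS).
(a)–(d): forbidden (ΔS, ΔJ).
(b)–(c): allowed.
(b)–(d): forbidden (parity, ΔL).
(c)–(d): allowed.
Allowed pairs: 2 of 6.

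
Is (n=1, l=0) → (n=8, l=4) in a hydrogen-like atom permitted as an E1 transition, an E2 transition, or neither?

neither

Δl = 4 − 0 = +4; l_i + l_f = 4.
E1 (Δl = ±1): not satisfied.
E2 (Δl = 0,±2, l_i+l_f ≥ 2): not satisfied.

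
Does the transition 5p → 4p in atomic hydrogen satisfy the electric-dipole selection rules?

Initial l = 1, final l = 1, so Δl = +0. E1 requires Δl = ±1: violated.
The transition is electric-dipole forbidden.

forbidden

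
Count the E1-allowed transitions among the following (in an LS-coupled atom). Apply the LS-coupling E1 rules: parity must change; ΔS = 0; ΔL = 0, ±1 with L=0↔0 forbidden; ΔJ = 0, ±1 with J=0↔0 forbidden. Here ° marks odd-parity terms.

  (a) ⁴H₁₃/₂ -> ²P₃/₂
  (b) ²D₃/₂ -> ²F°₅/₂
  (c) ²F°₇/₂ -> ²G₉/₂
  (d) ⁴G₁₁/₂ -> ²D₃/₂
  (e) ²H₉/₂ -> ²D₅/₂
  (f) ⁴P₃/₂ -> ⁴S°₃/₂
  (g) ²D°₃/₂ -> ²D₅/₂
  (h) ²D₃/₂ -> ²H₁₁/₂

(a) forbidden (parity, ΔS, ΔL, ΔJ fail)
(b) allowed
(c) allowed
(d) forbidden (parity, ΔS, ΔL, ΔJ fail)
(e) forbidden (parity, ΔL, ΔJ fail)
(f) allowed
(g) allowed
(h) forbidden (parity, ΔL, ΔJ fail)
Total allowed: 4 of 8.

4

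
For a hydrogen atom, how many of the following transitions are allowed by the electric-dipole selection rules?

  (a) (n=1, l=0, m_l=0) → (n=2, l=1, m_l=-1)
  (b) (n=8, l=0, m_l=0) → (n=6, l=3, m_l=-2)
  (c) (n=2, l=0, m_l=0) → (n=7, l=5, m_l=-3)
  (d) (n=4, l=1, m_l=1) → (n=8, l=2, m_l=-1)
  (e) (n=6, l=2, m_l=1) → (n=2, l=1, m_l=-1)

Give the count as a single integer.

1

(a) allowed
(b) forbidden — Δl = +3 (E1 requires Δl = ±1); Δm_l = -2 (E1 requires Δm_l = 0, ±1)
(c) forbidden — Δl = +5 (E1 requires Δl = ±1); Δm_l = -3 (E1 requires Δm_l = 0, ±1)
(d) forbidden — Δm_l = -2 (E1 requires Δm_l = 0, ±1)
(e) forbidden — Δm_l = -2 (E1 requires Δm_l = 0, ±1)
Total allowed: 1 of 5.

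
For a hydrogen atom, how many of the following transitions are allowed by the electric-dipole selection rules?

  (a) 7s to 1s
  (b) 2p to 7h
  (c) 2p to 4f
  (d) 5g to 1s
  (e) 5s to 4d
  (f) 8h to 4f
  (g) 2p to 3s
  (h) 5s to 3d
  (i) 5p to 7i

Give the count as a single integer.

1

(a) forbidden — Δl = +0 (E1 requires Δl = ±1)
(b) forbidden — Δl = +4 (E1 requires Δl = ±1)
(c) forbidden — Δl = +2 (E1 requires Δl = ±1)
(d) forbidden — Δl = -4 (E1 requires Δl = ±1)
(e) forbidden — Δl = +2 (E1 requires Δl = ±1)
(f) forbidden — Δl = -2 (E1 requires Δl = ±1)
(g) allowed
(h) forbidden — Δl = +2 (E1 requires Δl = ±1)
(i) forbidden — Δl = +5 (E1 requires Δl = ±1)
Total allowed: 1 of 9.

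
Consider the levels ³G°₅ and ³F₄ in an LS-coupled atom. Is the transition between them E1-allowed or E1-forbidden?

allowed

Parity must change: odd → even — ✓.
ΔS = 0: S: 1 → 1 — ✓.
ΔL = 0, ±1 (not L=0↔0): L: 4 → 3, ΔL = -1 — ✓.
ΔJ = 0, ±1 (not J=0↔0): J: 5 → 4, ΔJ = -1 — ✓.
All four E1 rules are satisfied.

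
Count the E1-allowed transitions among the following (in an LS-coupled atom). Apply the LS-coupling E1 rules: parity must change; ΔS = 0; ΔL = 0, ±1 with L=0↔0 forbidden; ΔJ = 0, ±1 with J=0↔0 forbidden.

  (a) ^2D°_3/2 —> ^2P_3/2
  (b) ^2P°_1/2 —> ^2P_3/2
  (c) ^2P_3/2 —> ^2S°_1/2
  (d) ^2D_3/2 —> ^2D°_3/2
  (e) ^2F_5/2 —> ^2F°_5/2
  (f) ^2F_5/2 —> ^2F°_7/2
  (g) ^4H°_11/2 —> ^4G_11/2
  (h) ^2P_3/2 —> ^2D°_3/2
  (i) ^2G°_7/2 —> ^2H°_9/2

8

(a) allowed
(b) allowed
(c) allowed
(d) allowed
(e) allowed
(f) allowed
(g) allowed
(h) allowed
(i) forbidden (parity fails)
Total allowed: 8 of 9.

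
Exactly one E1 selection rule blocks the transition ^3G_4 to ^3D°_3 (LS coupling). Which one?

the ΔL = 0, ±1 rule

Initial level: S=1, L=4, J=4, parity even. Final level: S=1, L=2, J=3, parity odd.
Parity must change: even → odd — ok.
ΔS = 0: S: 1 → 1 — ok.
ΔL = 0, ±1 (not L=0↔0): L: 4 → 2, ΔL = -2 — fails.
ΔJ = 0, ±1 (not J=0↔0): J: 4 → 3, ΔJ = -1 — ok.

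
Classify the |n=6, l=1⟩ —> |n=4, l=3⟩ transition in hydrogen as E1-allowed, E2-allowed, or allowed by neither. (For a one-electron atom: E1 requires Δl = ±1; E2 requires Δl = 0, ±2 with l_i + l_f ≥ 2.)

E2

Δl = 3 − 1 = +2; l_i + l_f = 4.
E1 (Δl = ±1): not satisfied.
E2 (Δl = 0,±2, l_i+l_f ≥ 2): satisfied.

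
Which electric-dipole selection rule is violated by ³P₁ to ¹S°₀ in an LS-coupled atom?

Initial level: S=1, L=1, J=1, parity even. Final level: S=0, L=0, J=0, parity odd.
Parity must change: even → odd — ok.
ΔS = 0: S: 1 → 0 — fails.
ΔL = 0, ±1 (not L=0↔0): L: 1 → 0, ΔL = -1 — ok.
ΔJ = 0, ±1 (not J=0↔0): J: 1 → 0, ΔJ = -1 — ok.

the ΔS = 0 rule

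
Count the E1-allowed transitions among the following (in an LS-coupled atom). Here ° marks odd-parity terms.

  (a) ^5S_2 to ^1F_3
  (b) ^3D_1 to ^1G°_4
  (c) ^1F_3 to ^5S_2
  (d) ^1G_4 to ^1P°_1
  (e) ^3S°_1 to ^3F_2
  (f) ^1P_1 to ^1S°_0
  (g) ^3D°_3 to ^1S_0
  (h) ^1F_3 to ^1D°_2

2

(a) forbidden (parity, ΔS, ΔL fail)
(b) forbidden (ΔS, ΔL, ΔJ fail)
(c) forbidden (parity, ΔS, ΔL fail)
(d) forbidden (ΔL, ΔJ fail)
(e) forbidden (ΔL fails)
(f) allowed
(g) forbidden (ΔS, ΔL, ΔJ fail)
(h) allowed
Total allowed: 2 of 8.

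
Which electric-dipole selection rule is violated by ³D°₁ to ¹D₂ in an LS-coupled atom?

Reading off the term symbols: S 1→0, L 2→2, J 1→2, parity odd→even.
ΔS = 0: S: 1 → 0 — fails.
ΔL = 0, ±1 (not L=0↔0): L: 2 → 2, ΔL = +0 — ok.
Parity must change: odd → even — ok.
ΔJ = 0, ±1 (not J=0↔0): J: 1 → 2, ΔJ = +1 — ok.

the ΔS = 0 rule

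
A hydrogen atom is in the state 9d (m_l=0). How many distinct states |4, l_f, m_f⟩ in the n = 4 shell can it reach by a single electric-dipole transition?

6

E1 requires Δl = ±1, so l_f ∈ {1, 3}; with 0 ≤ l_f ≤ n_f−1 = 3, the allowed l_f values are {1, 3}.
For l_f = 1: m_f ∈ {m_i−1, m_i, m_i+1} ∩ [−1, 1] = {-1, 0, 1} → 3 states.
For l_f = 3: m_f ∈ {m_i−1, m_i, m_i+1} ∩ [−3, 3] = {-1, 0, 1} → 3 states.
Total: 6.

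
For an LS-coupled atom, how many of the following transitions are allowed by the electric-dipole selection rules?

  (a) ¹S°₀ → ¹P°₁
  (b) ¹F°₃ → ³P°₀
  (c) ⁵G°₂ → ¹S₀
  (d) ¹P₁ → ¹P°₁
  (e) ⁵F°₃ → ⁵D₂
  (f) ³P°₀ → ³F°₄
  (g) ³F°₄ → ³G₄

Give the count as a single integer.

(a) forbidden (parity fails)
(b) forbidden (parity, ΔS, ΔL, ΔJ fail)
(c) forbidden (ΔS, ΔL, ΔJ fail)
(d) allowed
(e) allowed
(f) forbidden (parity, ΔL, ΔJ fail)
(g) allowed
Total allowed: 3 of 7.

3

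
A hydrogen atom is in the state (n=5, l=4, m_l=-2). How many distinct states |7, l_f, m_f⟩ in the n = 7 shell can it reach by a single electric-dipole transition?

E1 requires Δl = ±1, so l_f ∈ {3, 5}; with 0 ≤ l_f ≤ n_f−1 = 6, the allowed l_f values are {3, 5}.
For l_f = 3: m_f ∈ {m_i−1, m_i, m_i+1} ∩ [−3, 3] = {-3, -2, -1} → 3 states.
For l_f = 5: m_f ∈ {m_i−1, m_i, m_i+1} ∩ [−5, 5] = {-3, -2, -1} → 3 states.
Total: 6.

6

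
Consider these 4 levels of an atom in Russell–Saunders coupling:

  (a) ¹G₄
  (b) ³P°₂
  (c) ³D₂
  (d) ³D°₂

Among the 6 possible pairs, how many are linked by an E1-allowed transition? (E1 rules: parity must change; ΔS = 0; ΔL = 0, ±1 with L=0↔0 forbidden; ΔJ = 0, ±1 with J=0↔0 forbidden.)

(a)–(b): forbidden (ΔS, ΔL, ΔJ).
(a)–(c): forbidden (parity, ΔS, ΔL, ΔJ).
(a)–(d): forbidden (ΔS, ΔL, ΔJ).
(b)–(c): allowed.
(b)–(d): forbidden (parity).
(c)–(d): allowed.
Allowed pairs: 2 of 6.

2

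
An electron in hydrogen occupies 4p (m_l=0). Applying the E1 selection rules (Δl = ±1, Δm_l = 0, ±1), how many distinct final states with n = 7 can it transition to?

E1 requires Δl = ±1, so l_f ∈ {0, 2}; with 0 ≤ l_f ≤ n_f−1 = 6, the allowed l_f values are {0, 2}.
For l_f = 0: m_f ∈ {m_i−1, m_i, m_i+1} ∩ [−0, 0] = {0} → 1 state.
For l_f = 2: m_f ∈ {m_i−1, m_i, m_i+1} ∩ [−2, 2] = {-1, 0, 1} → 3 states.
Total: 4.

4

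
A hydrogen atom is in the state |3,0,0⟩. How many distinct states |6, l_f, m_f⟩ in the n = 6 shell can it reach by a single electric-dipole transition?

E1 requires Δl = ±1, so l_f ∈ {-1, 1}; with 0 ≤ l_f ≤ n_f−1 = 5, the allowed l_f values are {1}.
For l_f = 1: m_f ∈ {m_i−1, m_i, m_i+1} ∩ [−1, 1] = {-1, 0, 1} → 3 states.
Total: 3.

3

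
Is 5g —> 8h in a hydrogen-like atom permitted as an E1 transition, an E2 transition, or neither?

Δl = 5 − 4 = +1; l_i + l_f = 9.
E1 (Δl = ±1): satisfied.
E2 (Δl = 0,±2, l_i+l_f ≥ 2): not satisfied.

E1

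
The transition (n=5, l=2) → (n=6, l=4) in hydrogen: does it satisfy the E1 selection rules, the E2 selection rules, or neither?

E2

Δl = 4 − 2 = +2; l_i + l_f = 6.
E1 (Δl = ±1): not satisfied.
E2 (Δl = 0,±2, l_i+l_f ≥ 2): satisfied.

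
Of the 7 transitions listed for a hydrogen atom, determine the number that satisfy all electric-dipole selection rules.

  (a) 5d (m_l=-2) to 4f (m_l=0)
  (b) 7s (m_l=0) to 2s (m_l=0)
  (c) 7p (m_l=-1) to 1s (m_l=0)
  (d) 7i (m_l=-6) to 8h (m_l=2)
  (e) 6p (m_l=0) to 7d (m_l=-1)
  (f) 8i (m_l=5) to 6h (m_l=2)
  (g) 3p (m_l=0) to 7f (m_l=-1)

(a) forbidden — Δm_l = +2 (E1 requires Δm_l = 0, ±1)
(b) forbidden — Δl = +0 (E1 requires Δl = ±1)
(c) allowed
(d) forbidden — Δm_l = +8 (E1 requires Δm_l = 0, ±1)
(e) allowed
(f) forbidden — Δm_l = -3 (E1 requires Δm_l = 0, ±1)
(g) forbidden — Δl = +2 (E1 requires Δl = ±1)
Total allowed: 2 of 7.

2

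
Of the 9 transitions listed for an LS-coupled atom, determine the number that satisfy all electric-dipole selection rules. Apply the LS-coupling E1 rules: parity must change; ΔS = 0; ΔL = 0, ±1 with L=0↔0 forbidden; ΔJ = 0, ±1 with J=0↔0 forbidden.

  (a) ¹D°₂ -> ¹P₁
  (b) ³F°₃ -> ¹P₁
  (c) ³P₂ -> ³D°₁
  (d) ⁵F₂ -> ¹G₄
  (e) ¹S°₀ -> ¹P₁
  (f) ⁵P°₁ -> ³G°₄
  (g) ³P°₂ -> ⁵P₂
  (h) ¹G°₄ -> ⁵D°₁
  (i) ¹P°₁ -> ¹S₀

4

(a) allowed
(b) forbidden (ΔS, ΔL, ΔJ fail)
(c) allowed
(d) forbidden (parity, ΔS, ΔJ fail)
(e) allowed
(f) forbidden (parity, ΔS, ΔL, ΔJ fail)
(g) forbidden (ΔS fails)
(h) forbidden (parity, ΔS, ΔL, ΔJ fail)
(i) allowed
Total allowed: 4 of 9.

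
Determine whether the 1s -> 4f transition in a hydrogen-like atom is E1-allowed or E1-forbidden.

Δl = 3 − 0 = +3; the E1 rule Δl = ±1 is fails.
The transition is electric-dipole forbidden.

forbidden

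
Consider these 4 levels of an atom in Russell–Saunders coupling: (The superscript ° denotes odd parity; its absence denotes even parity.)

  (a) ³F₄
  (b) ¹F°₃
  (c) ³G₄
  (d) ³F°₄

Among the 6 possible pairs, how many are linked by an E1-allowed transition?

2

(a)–(b): forbidden (ΔS).
(a)–(c): forbidden (parity).
(a)–(d): allowed.
(b)–(c): forbidden (ΔS).
(b)–(d): forbidden (parity, ΔS).
(c)–(d): allowed.
Allowed pairs: 2 of 6.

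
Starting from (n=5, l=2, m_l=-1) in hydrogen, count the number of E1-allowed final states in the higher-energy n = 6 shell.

5

E1 requires Δl = ±1, so l_f ∈ {1, 3}; with 0 ≤ l_f ≤ n_f−1 = 5, the allowed l_f values are {1, 3}.
For l_f = 1: m_f ∈ {m_i−1, m_i, m_i+1} ∩ [−1, 1] = {-1, 0} → 2 states.
For l_f = 3: m_f ∈ {m_i−1, m_i, m_i+1} ∩ [−3, 3] = {-2, -1, 0} → 3 states.
Total: 5.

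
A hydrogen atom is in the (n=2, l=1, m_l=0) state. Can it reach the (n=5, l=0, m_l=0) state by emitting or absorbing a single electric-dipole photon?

allowed

Δl = 0 − 1 = -1; the E1 rule Δl = ±1 is ok.
Δm_l = 0 − (0) = +0. E1 requires Δm_l = 0, ±1: ok.
All E1 selection rules are satisfied.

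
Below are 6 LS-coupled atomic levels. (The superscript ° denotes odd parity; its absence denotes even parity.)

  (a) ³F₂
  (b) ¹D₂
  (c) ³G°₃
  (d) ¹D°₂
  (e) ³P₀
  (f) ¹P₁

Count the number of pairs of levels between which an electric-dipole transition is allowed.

3

(a)–(b): forbidden (parity, ΔS).
(a)–(c): allowed.
(a)–(d): forbidden (ΔS).
(a)–(e): forbidden (parity, ΔL, ΔJ).
(a)–(f): forbidden (parity, ΔS, ΔL).
(b)–(c): forbidden (ΔS, ΔL).
(b)–(d): allowed.
(b)–(e): forbidden (parity, ΔS, ΔJ).
(b)–(f): forbidden (parity).
(c)–(d): forbidden (parity, ΔS, ΔL).
(c)–(e): forbidden (ΔL, ΔJ).
(c)–(f): forbidden (ΔS, ΔL, ΔJ).
(d)–(e): forbidden (ΔS, ΔJ).
(d)–(f): allowed.
(e)–(f): forbidden (parity, ΔS).
Allowed pairs: 3 of 15.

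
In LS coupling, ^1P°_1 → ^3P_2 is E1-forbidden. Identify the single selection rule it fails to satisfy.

the ΔS = 0 rule

Initial level: S=0, L=1, J=1, parity odd. Final level: S=1, L=1, J=2, parity even.
Parity must change: odd → even — satisfied.
ΔS = 0: S: 0 → 1 — violated.
ΔL = 0, ±1 (not L=0↔0): L: 1 → 1, ΔL = +0 — satisfied.
ΔJ = 0, ±1 (not J=0↔0): J: 1 → 2, ΔJ = +1 — satisfied.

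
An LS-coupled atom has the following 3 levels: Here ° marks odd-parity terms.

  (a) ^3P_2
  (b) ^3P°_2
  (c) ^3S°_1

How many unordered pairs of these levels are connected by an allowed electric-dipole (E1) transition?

(a)–(b): allowed.
(a)–(c): allowed.
(b)–(c): forbidden (parity).
Allowed pairs: 2 of 3.

2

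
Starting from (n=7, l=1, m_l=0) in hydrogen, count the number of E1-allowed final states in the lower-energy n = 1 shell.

1

E1 requires Δl = ±1, so l_f ∈ {0, 2}; with 0 ≤ l_f ≤ n_f−1 = 0, the allowed l_f values are {0}.
For l_f = 0: m_f ∈ {m_i−1, m_i, m_i+1} ∩ [−0, 0] = {0} → 1 state.
Total: 1.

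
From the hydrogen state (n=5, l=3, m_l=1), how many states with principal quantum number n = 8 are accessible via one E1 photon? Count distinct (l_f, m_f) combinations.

6

E1 requires Δl = ±1, so l_f ∈ {2, 4}; with 0 ≤ l_f ≤ n_f−1 = 7, the allowed l_f values are {2, 4}.
For l_f = 2: m_f ∈ {m_i−1, m_i, m_i+1} ∩ [−2, 2] = {0, 1, 2} → 3 states.
For l_f = 4: m_f ∈ {m_i−1, m_i, m_i+1} ∩ [−4, 4] = {0, 1, 2} → 3 states.
Total: 6.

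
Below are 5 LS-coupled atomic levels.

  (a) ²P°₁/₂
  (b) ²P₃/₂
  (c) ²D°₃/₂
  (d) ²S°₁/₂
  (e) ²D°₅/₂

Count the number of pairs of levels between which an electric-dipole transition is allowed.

4

(a)–(b): allowed.
(a)–(c): forbidden (parity).
(a)–(d): forbidden (parity).
(a)–(e): forbidden (parity, ΔJ).
(b)–(c): allowed.
(b)–(d): allowed.
(b)–(e): allowed.
(c)–(d): forbidden (parity, ΔL).
(c)–(e): forbidden (parity).
(d)–(e): forbidden (parity, ΔL, ΔJ).
Allowed pairs: 4 of 10.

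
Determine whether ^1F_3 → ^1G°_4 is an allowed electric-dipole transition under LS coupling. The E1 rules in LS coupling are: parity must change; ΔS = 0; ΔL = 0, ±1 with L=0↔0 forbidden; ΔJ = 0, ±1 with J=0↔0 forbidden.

Reading off the term symbols: S 0→0, L 3→4, J 3→4, parity even→odd.
Parity must change: even → odd — ok.
ΔS = 0: S: 0 → 0 — ok.
ΔL = 0, ±1 (not L=0↔0): L: 3 → 4, ΔL = +1 — ok.
ΔJ = 0, ±1 (not J=0↔0): J: 3 → 4, ΔJ = +1 — ok.
All four E1 rules are satisfied.

allowed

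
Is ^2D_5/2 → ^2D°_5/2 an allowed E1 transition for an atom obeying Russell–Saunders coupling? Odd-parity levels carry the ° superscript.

Initial level: S=1/2, L=2, J=5/2, parity even. Final level: S=1/2, L=2, J=5/2, parity odd.
Parity must change: even → odd — ok.
ΔL = 0, ±1 (not L=0↔0): L: 2 → 2, ΔL = +0 — ok.
ΔJ = 0, ±1 (not J=0↔0): J: 5/2 → 5/2, ΔJ = +0 — ok.
ΔS = 0: S: 1/2 → 1/2 — ok.
All four E1 rules are satisfied.

allowed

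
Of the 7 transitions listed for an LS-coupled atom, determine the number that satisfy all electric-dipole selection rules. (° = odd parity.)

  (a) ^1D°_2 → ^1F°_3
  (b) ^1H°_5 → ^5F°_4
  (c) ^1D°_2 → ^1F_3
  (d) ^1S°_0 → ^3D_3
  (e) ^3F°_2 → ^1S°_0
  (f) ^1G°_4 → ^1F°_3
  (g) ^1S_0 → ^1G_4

1

(a) forbidden (parity fails)
(b) forbidden (parity, ΔS, ΔL fail)
(c) allowed
(d) forbidden (ΔS, ΔL, ΔJ fail)
(e) forbidden (parity, ΔS, ΔL, ΔJ fail)
(f) forbidden (parity fails)
(g) forbidden (parity, ΔL, ΔJ fail)
Total allowed: 1 of 7.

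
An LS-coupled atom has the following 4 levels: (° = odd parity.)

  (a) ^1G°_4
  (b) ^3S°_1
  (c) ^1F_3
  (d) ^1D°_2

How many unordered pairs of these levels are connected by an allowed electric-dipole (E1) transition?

(a)–(b): forbidden (parity, ΔS, ΔL, ΔJ).
(a)–(c): allowed.
(a)–(d): forbidden (parity, ΔL, ΔJ).
(b)–(c): forbidden (ΔS, ΔL, ΔJ).
(b)–(d): forbidden (parity, ΔS, ΔL).
(c)–(d): allowed.
Allowed pairs: 2 of 6.

2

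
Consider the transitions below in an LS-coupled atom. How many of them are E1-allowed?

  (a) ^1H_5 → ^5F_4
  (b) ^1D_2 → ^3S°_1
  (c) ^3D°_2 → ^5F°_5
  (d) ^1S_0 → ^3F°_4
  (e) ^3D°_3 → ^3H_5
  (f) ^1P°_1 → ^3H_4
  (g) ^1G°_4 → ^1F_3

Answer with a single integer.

1

(a) forbidden (parity, ΔS, ΔL fail)
(b) forbidden (ΔS, ΔL fail)
(c) forbidden (parity, ΔS, ΔJ fail)
(d) forbidden (ΔS, ΔL, ΔJ fail)
(e) forbidden (ΔL, ΔJ fail)
(f) forbidden (ΔS, ΔL, ΔJ fail)
(g) allowed
Total allowed: 1 of 7.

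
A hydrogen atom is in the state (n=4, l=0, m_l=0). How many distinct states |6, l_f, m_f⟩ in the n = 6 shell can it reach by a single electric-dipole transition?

E1 requires Δl = ±1, so l_f ∈ {-1, 1}; with 0 ≤ l_f ≤ n_f−1 = 5, the allowed l_f values are {1}.
For l_f = 1: m_f ∈ {m_i−1, m_i, m_i+1} ∩ [−1, 1] = {-1, 0, 1} → 3 states.
Total: 3.

3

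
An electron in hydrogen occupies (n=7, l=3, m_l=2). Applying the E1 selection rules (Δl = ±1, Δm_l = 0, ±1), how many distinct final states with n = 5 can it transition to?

5

E1 requires Δl = ±1, so l_f ∈ {2, 4}; with 0 ≤ l_f ≤ n_f−1 = 4, the allowed l_f values are {2, 4}.
For l_f = 2: m_f ∈ {m_i−1, m_i, m_i+1} ∩ [−2, 2] = {1, 2} → 2 states.
For l_f = 4: m_f ∈ {m_i−1, m_i, m_i+1} ∩ [−4, 4] = {1, 2, 3} → 3 states.
Total: 5.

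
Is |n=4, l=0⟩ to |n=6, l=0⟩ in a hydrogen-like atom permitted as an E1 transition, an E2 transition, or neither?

neither

Δl = 0 − 0 = +0; l_i + l_f = 0.
E1 (Δl = ±1): not satisfied.
E2 (Δl = 0,±2, l_i+l_f ≥ 2): not satisfied.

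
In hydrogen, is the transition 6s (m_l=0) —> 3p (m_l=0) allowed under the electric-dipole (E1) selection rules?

allowed

Initial l = 0, final l = 1, so Δl = +1. E1 requires Δl = ±1: passes.
Δm_l = 0 − (0) = +0. E1 requires Δm_l = 0, ±1: passes.
All E1 selection rules are satisfied.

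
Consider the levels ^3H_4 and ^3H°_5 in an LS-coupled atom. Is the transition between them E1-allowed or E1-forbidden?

allowed

Reading off the term symbols: S 1→1, L 5→5, J 4→5, parity even→odd.
Parity must change: even → odd — passes.
ΔS = 0: S: 1 → 1 — passes.
ΔL = 0, ±1 (not L=0↔0): L: 5 → 5, ΔL = +0 — passes.
ΔJ = 0, ±1 (not J=0↔0): J: 4 → 5, ΔJ = +1 — passes.
All four E1 rules are satisfied.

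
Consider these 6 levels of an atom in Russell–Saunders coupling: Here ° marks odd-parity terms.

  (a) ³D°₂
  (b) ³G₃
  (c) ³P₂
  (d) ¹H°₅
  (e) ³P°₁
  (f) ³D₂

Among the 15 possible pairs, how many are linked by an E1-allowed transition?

4

(a)–(b): forbidden (ΔL).
(a)–(c): allowed.
(a)–(d): forbidden (parity, ΔS, ΔL, ΔJ).
(a)–(e): forbidden (parity).
(a)–(f): allowed.
(b)–(c): forbidden (parity, ΔL).
(b)–(d): forbidden (ΔS, ΔJ).
(b)–(e): forbidden (ΔL, ΔJ).
(b)–(f): forbidden (parity, ΔL).
(c)–(d): forbidden (ΔS, ΔL, ΔJ).
(c)–(e): allowed.
(c)–(f): forbidden (parity).
(d)–(e): forbidden (parity, ΔS, ΔL, ΔJ).
(d)–(f): forbidden (ΔS, ΔL, ΔJ).
(e)–(f): allowed.
Allowed pairs: 4 of 15.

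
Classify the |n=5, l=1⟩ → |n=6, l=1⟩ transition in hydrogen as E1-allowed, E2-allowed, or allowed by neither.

E2

Δl = 1 − 1 = +0; l_i + l_f = 2.
E1 (Δl = ±1): not satisfied.
E2 (Δl = 0,±2, l_i+l_f ≥ 2): satisfied.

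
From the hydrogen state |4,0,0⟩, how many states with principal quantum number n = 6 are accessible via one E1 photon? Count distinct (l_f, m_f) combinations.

E1 requires Δl = ±1, so l_f ∈ {-1, 1}; with 0 ≤ l_f ≤ n_f−1 = 5, the allowed l_f values are {1}.
For l_f = 1: m_f ∈ {m_i−1, m_i, m_i+1} ∩ [−1, 1] = {-1, 0, 1} → 3 states.
Total: 3.

3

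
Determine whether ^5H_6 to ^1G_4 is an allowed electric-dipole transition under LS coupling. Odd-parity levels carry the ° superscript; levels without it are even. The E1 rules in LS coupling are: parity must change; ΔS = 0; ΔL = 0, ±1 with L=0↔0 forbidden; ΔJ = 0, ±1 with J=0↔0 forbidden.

Initial level: S=2, L=5, J=6, parity even. Final level: S=0, L=4, J=4, parity even.
Parity must change: even → even — ✗.
ΔS = 0: S: 2 → 0 — ✗.
ΔL = 0, ±1 (not L=0↔0): L: 5 → 4, ΔL = -1 — ✓.
ΔJ = 0, ±1 (not J=0↔0): J: 6 → 4, ΔJ = -2 — ✗.
Rule(s) violated: parity, ΔS, ΔJ.

forbidden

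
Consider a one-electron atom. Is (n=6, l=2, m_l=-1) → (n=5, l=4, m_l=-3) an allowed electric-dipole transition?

forbidden

l: 2 → 4 (Δl = +2). Δl = ±1 fails.
m_l: -1 → -3 (Δm_l = -2). |Δm_l| ≤ 1 fails.
The transition is electric-dipole forbidden.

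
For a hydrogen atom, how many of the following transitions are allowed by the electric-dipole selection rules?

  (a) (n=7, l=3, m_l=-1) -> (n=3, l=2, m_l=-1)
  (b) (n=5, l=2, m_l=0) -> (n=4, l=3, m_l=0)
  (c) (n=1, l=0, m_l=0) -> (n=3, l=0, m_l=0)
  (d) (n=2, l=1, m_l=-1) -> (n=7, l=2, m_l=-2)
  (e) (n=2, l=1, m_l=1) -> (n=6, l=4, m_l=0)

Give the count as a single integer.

3

(a) allowed
(b) allowed
(c) forbidden — Δl = +0 (E1 requires Δl = ±1)
(d) allowed
(e) forbidden — Δl = +3 (E1 requires Δl = ±1)
Total allowed: 3 of 5.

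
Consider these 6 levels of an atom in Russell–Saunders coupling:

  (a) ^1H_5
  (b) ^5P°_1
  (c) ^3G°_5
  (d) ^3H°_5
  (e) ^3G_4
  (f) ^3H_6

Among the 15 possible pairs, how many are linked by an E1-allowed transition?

(a)–(b): forbidden (ΔS, ΔL, ΔJ).
(a)–(c): forbidden (ΔS).
(a)–(d): forbidden (ΔS).
(a)–(e): forbidden (parity, ΔS).
(a)–(f): forbidden (parity, ΔS).
(b)–(c): forbidden (parity, ΔS, ΔL, ΔJ).
(b)–(d): forbidden (parity, ΔS, ΔL, ΔJ).
(b)–(e): forbidden (ΔS, ΔL, ΔJ).
(b)–(f): forbidden (ΔS, ΔL, ΔJ).
(c)–(d): forbidden (parity).
(c)–(e): allowed.
(c)–(f): allowed.
(d)–(e): allowed.
(d)–(f): allowed.
(e)–(f): forbidden (parity, ΔJ).
Allowed pairs: 4 of 15.

4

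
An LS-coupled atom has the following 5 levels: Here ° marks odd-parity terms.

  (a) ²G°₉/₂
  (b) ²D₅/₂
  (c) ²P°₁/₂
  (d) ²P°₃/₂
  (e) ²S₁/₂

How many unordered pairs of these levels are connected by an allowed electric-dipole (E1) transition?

(a)–(b): forbidden (ΔL, ΔJ).
(a)–(c): forbidden (parity, ΔL, ΔJ).
(a)–(d): forbidden (parity, ΔL, ΔJ).
(a)–(e): forbidden (ΔL, ΔJ).
(b)–(c): forbidden (ΔJ).
(b)–(d): allowed.
(b)–(e): forbidden (parity, ΔL, ΔJ).
(c)–(d): forbidden (parity).
(c)–(e): allowed.
(d)–(e): allowed.
Allowed pairs: 3 of 10.

3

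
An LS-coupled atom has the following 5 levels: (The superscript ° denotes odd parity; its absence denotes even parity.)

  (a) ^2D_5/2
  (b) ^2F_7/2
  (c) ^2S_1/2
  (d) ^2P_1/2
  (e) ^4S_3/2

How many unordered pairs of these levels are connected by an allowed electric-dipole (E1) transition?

(a)–(b): forbidden (parity).
(a)–(c): forbidden (parity, ΔL, ΔJ).
(a)–(d): forbidden (parity, ΔJ).
(a)–(e): forbidden (parity, ΔS, ΔL).
(b)–(c): forbidden (parity, ΔL, ΔJ).
(b)–(d): forbidden (parity, ΔL, ΔJ).
(b)–(e): forbidden (parity, ΔS, ΔL, ΔJ).
(c)–(d): forbidden (parity).
(c)–(e): forbidden (parity, ΔS, ΔL).
(d)–(e): forbidden (parity, ΔS).
Allowed pairs: 0 of 10.

0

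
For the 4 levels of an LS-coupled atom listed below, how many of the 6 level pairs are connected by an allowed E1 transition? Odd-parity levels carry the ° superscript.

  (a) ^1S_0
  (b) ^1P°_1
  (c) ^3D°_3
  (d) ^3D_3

2

(a)–(b): allowed.
(a)–(c): forbidden (ΔS, ΔL, ΔJ).
(a)–(d): forbidden (parity, ΔS, ΔL, ΔJ).
(b)–(c): forbidden (parity, ΔS, ΔJ).
(b)–(d): forbidden (ΔS, ΔJ).
(c)–(d): allowed.
Allowed pairs: 2 of 6.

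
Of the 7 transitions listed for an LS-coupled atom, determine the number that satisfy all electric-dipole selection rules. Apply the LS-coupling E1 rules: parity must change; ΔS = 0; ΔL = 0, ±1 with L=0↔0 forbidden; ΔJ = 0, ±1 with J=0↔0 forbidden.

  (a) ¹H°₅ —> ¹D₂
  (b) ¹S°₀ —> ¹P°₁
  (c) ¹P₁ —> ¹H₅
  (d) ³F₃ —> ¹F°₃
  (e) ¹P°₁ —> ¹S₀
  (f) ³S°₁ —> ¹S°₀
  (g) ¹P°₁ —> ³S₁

1

(a) forbidden (ΔL, ΔJ fail)
(b) forbidden (parity fails)
(c) forbidden (parity, ΔL, ΔJ fail)
(d) forbidden (ΔS fails)
(e) allowed
(f) forbidden (parity, ΔS, ΔL fail)
(g) forbidden (ΔS fails)
Total allowed: 1 of 7.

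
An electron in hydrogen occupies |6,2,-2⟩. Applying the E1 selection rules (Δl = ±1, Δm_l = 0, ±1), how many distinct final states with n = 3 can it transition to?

E1 requires Δl = ±1, so l_f ∈ {1, 3}; with 0 ≤ l_f ≤ n_f−1 = 2, the allowed l_f values are {1}.
For l_f = 1: m_f ∈ {m_i−1, m_i, m_i+1} ∩ [−1, 1] = {-1} → 1 state.
Total: 1.

1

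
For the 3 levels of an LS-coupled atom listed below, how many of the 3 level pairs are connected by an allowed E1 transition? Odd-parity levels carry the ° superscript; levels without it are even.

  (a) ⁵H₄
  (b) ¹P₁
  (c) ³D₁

0

(a)–(b): forbidden (parity, ΔS, ΔL, ΔJ).
(a)–(c): forbidden (parity, ΔS, ΔL, ΔJ).
(b)–(c): forbidden (parity, ΔS).
Allowed pairs: 0 of 3.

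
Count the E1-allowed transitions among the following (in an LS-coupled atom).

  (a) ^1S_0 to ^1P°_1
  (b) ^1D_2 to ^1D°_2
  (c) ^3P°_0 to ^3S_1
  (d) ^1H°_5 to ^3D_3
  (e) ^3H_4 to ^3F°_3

(a) allowed
(b) allowed
(c) allowed
(d) forbidden (ΔS, ΔL, ΔJ fail)
(e) forbidden (ΔL fails)
Total allowed: 3 of 5.

3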